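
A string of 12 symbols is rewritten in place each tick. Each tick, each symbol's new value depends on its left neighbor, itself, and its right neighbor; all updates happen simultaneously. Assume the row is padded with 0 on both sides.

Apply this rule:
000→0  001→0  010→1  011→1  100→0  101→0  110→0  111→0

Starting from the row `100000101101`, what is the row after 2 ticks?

100000101001

tick 1: 100000101001
tick 2: 100000101001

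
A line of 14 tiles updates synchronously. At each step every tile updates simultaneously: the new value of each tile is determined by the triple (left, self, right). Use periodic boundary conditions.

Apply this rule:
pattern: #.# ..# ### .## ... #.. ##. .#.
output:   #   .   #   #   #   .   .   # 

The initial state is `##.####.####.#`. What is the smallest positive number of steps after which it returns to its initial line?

14

#.####.####.##
.####.####.###
####.####.###.
###.####.###.#
##.####.###.##
#.####.###.###
.####.###.####
####.###.####.
###.###.####.#
##.###.####.##
#.###.####.###
.###.####.####
###.####.####.
##.####.####.#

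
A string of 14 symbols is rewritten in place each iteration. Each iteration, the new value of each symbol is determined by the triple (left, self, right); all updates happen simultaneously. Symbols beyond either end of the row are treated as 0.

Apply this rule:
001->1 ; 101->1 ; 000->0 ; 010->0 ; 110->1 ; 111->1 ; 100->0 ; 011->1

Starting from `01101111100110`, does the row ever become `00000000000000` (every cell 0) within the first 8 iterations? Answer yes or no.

no

iteration 1: 11111111101110
iteration 2: 11111111111110
iteration 3: 11111111111110  (fixed point — unchanged through iteration 8)
iteration 8 is 11111111111110, still not uniform 0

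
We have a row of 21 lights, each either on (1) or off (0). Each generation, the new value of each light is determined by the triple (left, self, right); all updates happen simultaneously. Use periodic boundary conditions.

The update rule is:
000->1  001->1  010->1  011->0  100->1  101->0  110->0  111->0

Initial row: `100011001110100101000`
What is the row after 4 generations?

000011001111000000000

111100110000111101111
000011001111000000000
111100110000111111111
000011001111000000000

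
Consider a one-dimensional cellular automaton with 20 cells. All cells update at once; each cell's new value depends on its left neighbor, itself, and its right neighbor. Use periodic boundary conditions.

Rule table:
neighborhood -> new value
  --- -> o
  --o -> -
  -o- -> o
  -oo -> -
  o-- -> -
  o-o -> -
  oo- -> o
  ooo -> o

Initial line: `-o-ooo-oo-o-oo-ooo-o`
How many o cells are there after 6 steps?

9

step 1: -o--oo--o-o--o--oo-o
step 2: -o---o--o-o--o---o-o
step 3: -o-o-o--o-o--o-o-o-o
step 4: -o-o-o--o-o--o-o-o-o  (fixed point — unchanged through step 6)
count of o: 9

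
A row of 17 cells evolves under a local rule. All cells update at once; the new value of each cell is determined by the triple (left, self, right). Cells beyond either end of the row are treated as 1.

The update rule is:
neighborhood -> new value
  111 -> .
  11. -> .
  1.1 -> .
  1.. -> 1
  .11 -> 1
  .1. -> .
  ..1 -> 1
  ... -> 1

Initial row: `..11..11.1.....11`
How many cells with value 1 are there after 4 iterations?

111.111...111111.
....1..1111......
1111.111...111111
.....1..1111.....
count of 1: 5

5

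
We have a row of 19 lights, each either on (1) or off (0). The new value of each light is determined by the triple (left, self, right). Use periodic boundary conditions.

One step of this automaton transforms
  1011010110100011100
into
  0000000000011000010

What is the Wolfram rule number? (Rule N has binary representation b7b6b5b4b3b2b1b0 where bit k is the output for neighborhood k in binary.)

position 15: 111 → 0  (bit 7 = 0)
position 3: 110 → 0  (bit 6 = 0)
position 1: 101 → 0  (bit 5 = 0)
position 11: 100 → 1  (bit 4 = 1)
position 2: 011 → 0  (bit 3 = 0)
position 0: 010 → 0  (bit 2 = 0)
position 13: 001 → 0  (bit 1 = 0)
position 12: 000 → 1  (bit 0 = 1)
bits b7..b0 = 00010001 = 17

17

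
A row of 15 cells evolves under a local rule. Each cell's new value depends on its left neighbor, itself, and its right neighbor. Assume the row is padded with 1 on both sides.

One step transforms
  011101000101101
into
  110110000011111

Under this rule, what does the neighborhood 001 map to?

0

At position 8 the neighborhood is 001; the next row has 0 there.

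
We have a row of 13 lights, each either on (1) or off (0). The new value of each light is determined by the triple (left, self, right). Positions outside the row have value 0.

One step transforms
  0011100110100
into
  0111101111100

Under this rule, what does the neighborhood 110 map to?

At position 4 the neighborhood is 110; the next row has 1 there.

1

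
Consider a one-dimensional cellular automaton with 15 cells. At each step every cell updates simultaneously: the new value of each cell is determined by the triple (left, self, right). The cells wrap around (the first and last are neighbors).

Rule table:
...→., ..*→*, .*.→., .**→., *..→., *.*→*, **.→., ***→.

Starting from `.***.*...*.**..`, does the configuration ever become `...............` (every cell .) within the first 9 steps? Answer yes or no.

step 1: *...*...*.*....
step 2: ...*...*.*....*
step 3: ..*...*.*....*.
step 4: .*...*.*....*..
step 5: *...*.*....*...
step 6: ...*.*....*...*
step 7: ..*.*....*...*.
step 8: .*.*....*...*..
step 9: *.*....*...*...
step 9 is *.*....*...*..., still not uniform .

no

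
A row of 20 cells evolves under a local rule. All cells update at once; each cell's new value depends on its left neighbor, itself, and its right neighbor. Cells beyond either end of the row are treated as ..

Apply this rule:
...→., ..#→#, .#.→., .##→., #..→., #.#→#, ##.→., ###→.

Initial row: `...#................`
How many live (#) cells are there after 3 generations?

..#.................
.#..................
#...................
count of #: 1

1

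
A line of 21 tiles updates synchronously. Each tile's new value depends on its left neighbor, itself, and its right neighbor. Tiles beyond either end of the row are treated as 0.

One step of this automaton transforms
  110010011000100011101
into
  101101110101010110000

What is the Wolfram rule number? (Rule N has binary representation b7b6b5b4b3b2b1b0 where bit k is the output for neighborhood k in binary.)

26

position 17: 111 → 0  (bit 7 = 0)
position 1: 110 → 0  (bit 6 = 0)
position 19: 101 → 0  (bit 5 = 0)
position 2: 100 → 1  (bit 4 = 1)
position 0: 011 → 1  (bit 3 = 1)
position 4: 010 → 0  (bit 2 = 0)
position 3: 001 → 1  (bit 1 = 1)
position 10: 000 → 0  (bit 0 = 0)
bits b7..b0 = 00011010 = 26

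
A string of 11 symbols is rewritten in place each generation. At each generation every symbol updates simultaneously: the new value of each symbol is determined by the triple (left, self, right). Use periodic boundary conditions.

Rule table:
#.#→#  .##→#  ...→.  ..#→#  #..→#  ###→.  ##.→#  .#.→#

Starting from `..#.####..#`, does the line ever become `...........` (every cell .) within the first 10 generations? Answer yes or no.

#####..####
....####...
...##..##..
..########.
.##......##
####....###
...##..##..  (repeats generation 3; period 4)
generation 10: ####....###
generation 10 is ####....###, still not uniform .

no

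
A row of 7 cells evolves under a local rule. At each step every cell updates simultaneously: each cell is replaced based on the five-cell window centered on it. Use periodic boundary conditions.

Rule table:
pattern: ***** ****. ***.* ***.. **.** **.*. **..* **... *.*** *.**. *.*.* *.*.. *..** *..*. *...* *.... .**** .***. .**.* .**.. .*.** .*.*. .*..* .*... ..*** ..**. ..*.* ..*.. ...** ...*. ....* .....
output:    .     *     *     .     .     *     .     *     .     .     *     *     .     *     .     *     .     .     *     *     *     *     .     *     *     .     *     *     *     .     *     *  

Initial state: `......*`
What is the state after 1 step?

*****.*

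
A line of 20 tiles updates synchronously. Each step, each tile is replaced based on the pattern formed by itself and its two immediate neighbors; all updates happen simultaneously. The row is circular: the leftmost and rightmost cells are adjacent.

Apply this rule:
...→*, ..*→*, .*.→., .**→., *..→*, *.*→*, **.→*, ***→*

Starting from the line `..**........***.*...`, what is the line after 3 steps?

step 1: **.*********.***.***
step 2: ***.*********.***.**
step 3: ****.*********.***.*

****.*********.***.*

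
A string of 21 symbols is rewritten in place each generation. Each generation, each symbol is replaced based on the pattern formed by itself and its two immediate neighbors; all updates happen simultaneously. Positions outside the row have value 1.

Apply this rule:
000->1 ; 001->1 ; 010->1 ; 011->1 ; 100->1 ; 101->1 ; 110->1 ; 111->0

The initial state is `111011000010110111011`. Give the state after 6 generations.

001111111111111101110
111000000000000111011
001111111111111101110  (repeats generation 1; period 2)
generation 6: 111000000000000111011

111000000000000111011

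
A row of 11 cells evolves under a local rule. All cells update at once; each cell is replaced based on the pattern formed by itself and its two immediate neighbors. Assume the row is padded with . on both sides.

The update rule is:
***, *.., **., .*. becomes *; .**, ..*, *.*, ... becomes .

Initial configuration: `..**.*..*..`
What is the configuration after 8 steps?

......*.*.*

step 1: ...*.**.**.
step 2: ...*..*..**
step 3: ...**.**..*
step 4: ....*..**.*
step 5: ....**..*.*
step 6: .....**.*.*
step 7: ......*.*.*
step 8: ......*.*.*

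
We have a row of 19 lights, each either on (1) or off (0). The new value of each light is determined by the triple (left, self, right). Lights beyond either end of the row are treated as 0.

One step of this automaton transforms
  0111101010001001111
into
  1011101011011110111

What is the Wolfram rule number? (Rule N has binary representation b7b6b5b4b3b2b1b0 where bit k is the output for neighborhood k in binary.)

214

position 2: 111 → 1  (bit 7 = 1)
position 4: 110 → 1  (bit 6 = 1)
position 5: 101 → 0  (bit 5 = 0)
position 9: 100 → 1  (bit 4 = 1)
position 1: 011 → 0  (bit 3 = 0)
position 6: 010 → 1  (bit 2 = 1)
position 0: 001 → 1  (bit 1 = 1)
position 10: 000 → 0  (bit 0 = 0)
bits b7..b0 = 11010110 = 214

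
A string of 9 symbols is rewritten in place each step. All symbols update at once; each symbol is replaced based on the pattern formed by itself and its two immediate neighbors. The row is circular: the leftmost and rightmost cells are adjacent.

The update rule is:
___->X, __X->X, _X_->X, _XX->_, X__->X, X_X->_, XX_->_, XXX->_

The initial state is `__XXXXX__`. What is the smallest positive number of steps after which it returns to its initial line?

XX_____XX
__XXXXX__

2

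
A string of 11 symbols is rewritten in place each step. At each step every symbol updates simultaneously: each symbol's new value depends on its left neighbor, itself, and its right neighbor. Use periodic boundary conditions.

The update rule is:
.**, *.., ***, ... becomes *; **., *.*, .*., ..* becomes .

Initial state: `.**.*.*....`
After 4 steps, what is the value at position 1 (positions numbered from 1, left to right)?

.*.....****
..****.***.
*.***..**.*
..**.*.*..*
position 1 holds .

.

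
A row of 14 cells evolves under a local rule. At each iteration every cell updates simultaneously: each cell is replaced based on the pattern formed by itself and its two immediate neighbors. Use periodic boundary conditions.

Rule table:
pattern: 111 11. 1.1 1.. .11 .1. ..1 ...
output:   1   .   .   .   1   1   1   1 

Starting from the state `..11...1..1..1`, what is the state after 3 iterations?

iteration 1: .11..111.11.11
iteration 2: .1..111..1..1.
iteration 3: 11.111..11.11.

11.111..11.11.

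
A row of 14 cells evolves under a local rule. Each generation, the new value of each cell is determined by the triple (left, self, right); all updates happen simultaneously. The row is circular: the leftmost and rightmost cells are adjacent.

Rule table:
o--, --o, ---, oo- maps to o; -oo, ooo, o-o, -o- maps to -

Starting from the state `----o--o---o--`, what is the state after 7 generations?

o-oo-ooo-ooooo

oooo-oo-ooo-oo
---o--o---o---
ooo-oo-ooo-ooo
--o--o---o----
oo-oo-ooo-oooo
-o--o---o-----
o-oo-ooo-ooooo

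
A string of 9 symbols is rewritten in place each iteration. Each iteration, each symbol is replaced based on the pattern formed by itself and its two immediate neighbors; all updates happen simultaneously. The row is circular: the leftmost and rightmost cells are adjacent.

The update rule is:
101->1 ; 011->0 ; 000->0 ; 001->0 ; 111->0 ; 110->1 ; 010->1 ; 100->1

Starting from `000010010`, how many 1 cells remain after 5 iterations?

4

000011011
100001101
110000110
011000011
101100001
count of 1: 4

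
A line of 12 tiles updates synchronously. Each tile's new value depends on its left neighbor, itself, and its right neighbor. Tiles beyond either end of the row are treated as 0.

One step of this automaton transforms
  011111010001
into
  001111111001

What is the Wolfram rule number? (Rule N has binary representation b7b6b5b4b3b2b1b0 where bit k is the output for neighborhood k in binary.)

244

position 2: 111 → 1  (bit 7 = 1)
position 5: 110 → 1  (bit 6 = 1)
position 6: 101 → 1  (bit 5 = 1)
position 8: 100 → 1  (bit 4 = 1)
position 1: 011 → 0  (bit 3 = 0)
position 7: 010 → 1  (bit 2 = 1)
position 0: 001 → 0  (bit 1 = 0)
position 9: 000 → 0  (bit 0 = 0)
bits b7..b0 = 11110100 = 244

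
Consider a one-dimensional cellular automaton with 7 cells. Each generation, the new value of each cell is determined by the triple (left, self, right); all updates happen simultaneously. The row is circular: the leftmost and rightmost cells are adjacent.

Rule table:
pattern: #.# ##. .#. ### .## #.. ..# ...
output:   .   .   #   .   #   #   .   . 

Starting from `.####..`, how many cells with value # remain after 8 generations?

generation 1: .#...#.
generation 2: .##..##
generation 3: .#.#.#.
generation 4: .#.#.##
generation 5: .#.#.#.  (repeats generation 3; period 2)
generation 8: .#.#.##
count of #: 4

4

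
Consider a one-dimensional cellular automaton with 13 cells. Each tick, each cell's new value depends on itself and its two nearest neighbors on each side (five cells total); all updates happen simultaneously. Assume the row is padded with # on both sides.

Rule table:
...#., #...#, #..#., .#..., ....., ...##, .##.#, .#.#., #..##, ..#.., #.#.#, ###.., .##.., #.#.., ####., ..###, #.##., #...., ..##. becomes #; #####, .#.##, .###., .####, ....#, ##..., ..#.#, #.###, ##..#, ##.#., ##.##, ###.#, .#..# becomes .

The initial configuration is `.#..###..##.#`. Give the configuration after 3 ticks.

.#.##.#.###..
.#.##.#...#.#
.#.##.####...

.#.##.####...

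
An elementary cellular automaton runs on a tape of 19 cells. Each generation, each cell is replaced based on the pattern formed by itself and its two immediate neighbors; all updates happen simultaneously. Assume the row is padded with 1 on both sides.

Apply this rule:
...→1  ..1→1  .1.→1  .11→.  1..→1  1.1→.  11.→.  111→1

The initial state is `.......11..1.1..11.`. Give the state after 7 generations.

1...1..1..111111111

1111111..111.111...
111111.11.1...1.111
11111.....11111..11
1111.11111.111.11.1
111...111...1......
11.111.1.1111111111
1...1..1..111111111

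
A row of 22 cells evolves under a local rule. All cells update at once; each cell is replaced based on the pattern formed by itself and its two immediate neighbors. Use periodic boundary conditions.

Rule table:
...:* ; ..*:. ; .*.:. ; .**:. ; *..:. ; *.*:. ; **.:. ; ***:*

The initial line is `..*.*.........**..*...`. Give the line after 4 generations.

generation 1: *.....*******.......**
generation 2: ..***..*****..*****..*
generation 3: ...*....***....***....
generation 4: **...**..*..**..*..***

**...**..*..**..*..***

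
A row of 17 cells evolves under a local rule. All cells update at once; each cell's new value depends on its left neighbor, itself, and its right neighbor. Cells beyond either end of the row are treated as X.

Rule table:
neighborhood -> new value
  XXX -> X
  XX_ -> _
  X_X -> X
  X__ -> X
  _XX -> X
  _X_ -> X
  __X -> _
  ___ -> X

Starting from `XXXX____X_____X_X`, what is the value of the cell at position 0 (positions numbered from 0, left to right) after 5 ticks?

X

XXX_XXX_XXXXX_XXX
XX_XXX_XXXXX_XXXX
X_XXX_XXXXX_XXXXX
_XXX_XXXXX_XXXXXX
XXX_XXXXX_XXXXXXX
position 0 holds X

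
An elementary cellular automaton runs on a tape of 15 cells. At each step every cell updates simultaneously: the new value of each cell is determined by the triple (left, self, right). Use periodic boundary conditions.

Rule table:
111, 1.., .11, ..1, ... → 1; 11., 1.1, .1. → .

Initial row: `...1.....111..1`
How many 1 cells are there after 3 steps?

111.1111111.11.
11..111111..1..
1.1111111.11.11
count of 1: 12

12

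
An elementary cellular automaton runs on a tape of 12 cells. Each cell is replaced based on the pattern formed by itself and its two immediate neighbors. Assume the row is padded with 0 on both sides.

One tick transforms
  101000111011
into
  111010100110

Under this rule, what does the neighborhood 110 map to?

0

At position 8 the neighborhood is 110; the next row has 0 there.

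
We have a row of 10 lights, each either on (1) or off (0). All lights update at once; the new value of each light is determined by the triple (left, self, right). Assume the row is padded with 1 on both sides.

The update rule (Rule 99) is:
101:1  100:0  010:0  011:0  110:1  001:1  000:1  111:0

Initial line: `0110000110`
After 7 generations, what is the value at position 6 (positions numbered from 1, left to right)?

generation 1: 1010111011
generation 2: 1101001100
generation 3: 0110010101
generation 4: 1010101010
generation 5: 1101010101
generation 6: 0110101010
generation 7: 1011010101
position 6 holds 1

1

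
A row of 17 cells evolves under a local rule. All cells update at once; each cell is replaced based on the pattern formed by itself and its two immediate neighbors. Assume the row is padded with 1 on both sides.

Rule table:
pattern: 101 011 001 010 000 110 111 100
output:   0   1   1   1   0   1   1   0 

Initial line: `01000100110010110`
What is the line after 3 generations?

01011101110110110

generation 1: 01001101110110110
generation 2: 01011101110110110
generation 3: 01011101110110110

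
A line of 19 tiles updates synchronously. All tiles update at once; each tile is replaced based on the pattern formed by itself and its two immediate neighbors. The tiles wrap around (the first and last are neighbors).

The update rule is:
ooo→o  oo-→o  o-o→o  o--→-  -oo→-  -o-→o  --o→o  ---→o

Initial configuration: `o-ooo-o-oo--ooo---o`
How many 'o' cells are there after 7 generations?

oo-ooooo-o-o-oo-oo-
-oo-ooooooooo-oo-oo
o-oo-ooooooooo-oo-o
oo-oo-ooooooooo-oo-
-oo-oo-ooooooooo-oo
o-oo-oo-ooooooooo-o
oo-oo-oo-ooooooooo-
count of o: 15

15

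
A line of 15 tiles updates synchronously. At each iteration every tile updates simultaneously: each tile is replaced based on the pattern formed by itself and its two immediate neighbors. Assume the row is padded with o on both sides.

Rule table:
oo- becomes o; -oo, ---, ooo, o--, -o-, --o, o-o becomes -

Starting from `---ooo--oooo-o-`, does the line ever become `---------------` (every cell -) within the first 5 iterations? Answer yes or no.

yes

-----o-----o---
---------------
all cells are - at iteration 2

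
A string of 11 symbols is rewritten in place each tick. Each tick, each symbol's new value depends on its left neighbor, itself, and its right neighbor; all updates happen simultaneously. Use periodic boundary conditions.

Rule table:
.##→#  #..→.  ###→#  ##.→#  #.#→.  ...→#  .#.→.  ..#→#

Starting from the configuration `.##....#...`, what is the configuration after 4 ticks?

###.###.###

###.###..##
###.###.###
###.###.###  (fixed point — unchanged through tick 4)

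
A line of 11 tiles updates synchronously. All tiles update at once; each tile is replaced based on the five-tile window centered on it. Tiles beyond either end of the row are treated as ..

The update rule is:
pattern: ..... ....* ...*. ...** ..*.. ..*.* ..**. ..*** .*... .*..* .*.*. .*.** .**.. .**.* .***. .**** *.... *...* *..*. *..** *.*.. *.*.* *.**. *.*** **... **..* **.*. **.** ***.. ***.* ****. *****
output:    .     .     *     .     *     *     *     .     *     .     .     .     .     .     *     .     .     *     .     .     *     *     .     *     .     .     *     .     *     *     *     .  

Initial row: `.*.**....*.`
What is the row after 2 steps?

*........**

step 1: **......***
step 2: *........**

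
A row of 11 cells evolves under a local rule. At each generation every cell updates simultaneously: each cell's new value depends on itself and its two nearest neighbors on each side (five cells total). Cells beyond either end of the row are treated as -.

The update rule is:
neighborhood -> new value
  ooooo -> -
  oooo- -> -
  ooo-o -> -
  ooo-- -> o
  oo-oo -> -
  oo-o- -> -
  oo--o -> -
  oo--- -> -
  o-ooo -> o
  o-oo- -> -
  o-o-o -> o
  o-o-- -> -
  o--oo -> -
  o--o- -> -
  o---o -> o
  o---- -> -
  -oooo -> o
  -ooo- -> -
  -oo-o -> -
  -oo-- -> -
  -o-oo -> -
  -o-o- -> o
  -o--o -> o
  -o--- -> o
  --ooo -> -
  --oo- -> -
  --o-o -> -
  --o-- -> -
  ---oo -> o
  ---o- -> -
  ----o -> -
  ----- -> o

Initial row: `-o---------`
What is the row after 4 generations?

----o-ooooo

generation 1: --o-ooooooo
generation 2: ----oo----o
generation 3: oo-o-------
generation 4: ----o-ooooo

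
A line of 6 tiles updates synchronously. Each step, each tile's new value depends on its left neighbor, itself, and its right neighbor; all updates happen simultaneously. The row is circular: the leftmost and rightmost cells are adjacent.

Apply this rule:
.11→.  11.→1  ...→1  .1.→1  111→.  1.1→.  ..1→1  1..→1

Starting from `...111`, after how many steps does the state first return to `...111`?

111..1
..111.
11..11
.111..
1..111
111...
..1111
11...1
.1111.
1...11
1111..
...111

12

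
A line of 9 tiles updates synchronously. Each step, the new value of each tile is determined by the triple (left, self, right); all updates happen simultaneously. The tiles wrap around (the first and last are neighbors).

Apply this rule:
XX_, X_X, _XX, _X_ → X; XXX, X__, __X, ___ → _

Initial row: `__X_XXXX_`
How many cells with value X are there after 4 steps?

__XXX__X_
__X_X__X_
__XXX__X_  (repeats step 1; period 2)
step 4: __X_X__X_
count of X: 3

3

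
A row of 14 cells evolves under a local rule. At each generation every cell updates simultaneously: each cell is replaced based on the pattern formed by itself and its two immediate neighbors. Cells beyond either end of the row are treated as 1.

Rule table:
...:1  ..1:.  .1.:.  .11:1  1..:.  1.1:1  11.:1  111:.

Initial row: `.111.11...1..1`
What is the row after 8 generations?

11.1111.1....1
.111..11..11.1
11.1..11..1111
.11...11..1...
111.1.11....1.
..11.111.11..1
..1111.1111..1
..1..111..1..1

..1..111..1..1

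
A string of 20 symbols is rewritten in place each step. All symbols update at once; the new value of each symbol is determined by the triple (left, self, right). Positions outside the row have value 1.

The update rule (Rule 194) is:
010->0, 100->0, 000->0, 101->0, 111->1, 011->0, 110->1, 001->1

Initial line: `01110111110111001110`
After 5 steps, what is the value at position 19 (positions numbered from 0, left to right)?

step 1: 00110011110011010110
step 2: 01010101110101000010
step 3: 00000000110000000100
step 4: 00000001010000001001
step 5: 00000010000000010010
position 19 holds 0

0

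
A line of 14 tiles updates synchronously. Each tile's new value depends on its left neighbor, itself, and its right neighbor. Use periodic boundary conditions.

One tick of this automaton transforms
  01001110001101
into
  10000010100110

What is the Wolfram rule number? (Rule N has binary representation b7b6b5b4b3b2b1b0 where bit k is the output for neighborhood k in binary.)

position 5: 111 → 0  (bit 7 = 0)
position 6: 110 → 1  (bit 6 = 1)
position 0: 101 → 1  (bit 5 = 1)
position 2: 100 → 0  (bit 4 = 0)
position 4: 011 → 0  (bit 3 = 0)
position 1: 010 → 0  (bit 2 = 0)
position 3: 001 → 0  (bit 1 = 0)
position 8: 000 → 1  (bit 0 = 1)
bits b7..b0 = 01100001 = 97

97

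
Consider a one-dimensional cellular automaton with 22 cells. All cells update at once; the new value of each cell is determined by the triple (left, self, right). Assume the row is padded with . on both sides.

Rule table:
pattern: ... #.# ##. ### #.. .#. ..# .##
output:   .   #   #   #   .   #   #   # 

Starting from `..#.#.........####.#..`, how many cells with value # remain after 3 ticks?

.####........#######..
#####.......########..
#####......#########..
count of #: 14

14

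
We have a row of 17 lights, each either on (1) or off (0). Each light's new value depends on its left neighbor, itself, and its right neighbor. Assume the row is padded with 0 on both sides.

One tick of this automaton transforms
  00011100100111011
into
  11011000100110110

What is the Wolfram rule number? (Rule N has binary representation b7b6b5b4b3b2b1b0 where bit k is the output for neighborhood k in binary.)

position 4: 111 → 1  (bit 7 = 1)
position 5: 110 → 0  (bit 6 = 0)
position 14: 101 → 1  (bit 5 = 1)
position 6: 100 → 0  (bit 4 = 0)
position 3: 011 → 1  (bit 3 = 1)
position 8: 010 → 1  (bit 2 = 1)
position 2: 001 → 0  (bit 1 = 0)
position 0: 000 → 1  (bit 0 = 1)
bits b7..b0 = 10101101 = 173

173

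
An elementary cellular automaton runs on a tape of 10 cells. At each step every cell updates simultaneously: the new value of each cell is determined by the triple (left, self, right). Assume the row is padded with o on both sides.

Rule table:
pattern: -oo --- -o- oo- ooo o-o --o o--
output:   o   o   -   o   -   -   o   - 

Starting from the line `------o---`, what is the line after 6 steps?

---o------

-ooooo--oo
-o---o-oo-
---oo--oo-
-oooo-ooo-
-o--o-o-o-
---o------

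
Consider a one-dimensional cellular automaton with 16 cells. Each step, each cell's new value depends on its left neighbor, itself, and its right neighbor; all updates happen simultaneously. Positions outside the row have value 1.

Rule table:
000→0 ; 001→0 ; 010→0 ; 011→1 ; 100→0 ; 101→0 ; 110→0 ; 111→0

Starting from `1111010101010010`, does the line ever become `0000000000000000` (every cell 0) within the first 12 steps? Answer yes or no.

step 1: 0000000000000000
all cells are 0 at step 1

yes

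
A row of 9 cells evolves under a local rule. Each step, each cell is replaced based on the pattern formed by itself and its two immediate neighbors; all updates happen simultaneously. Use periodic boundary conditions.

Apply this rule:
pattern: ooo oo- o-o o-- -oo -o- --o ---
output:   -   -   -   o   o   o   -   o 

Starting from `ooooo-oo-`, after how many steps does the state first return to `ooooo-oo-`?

o-----o--
ooooo-oo-

2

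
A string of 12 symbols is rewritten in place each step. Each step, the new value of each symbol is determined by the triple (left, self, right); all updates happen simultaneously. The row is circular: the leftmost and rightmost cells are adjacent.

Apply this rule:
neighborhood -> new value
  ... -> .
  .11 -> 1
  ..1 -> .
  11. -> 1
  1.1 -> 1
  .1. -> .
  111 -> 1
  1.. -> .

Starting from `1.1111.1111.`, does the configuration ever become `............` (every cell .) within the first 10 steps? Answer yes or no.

no

.11111111111
111111111111
111111111111  (fixed point — unchanged through step 10)
step 10 is 111111111111, still not uniform .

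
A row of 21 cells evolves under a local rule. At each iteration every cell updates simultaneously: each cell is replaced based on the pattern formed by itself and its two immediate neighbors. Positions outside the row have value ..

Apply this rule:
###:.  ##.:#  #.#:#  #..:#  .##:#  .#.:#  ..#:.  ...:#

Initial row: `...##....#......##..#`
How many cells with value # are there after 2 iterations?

13

##.#####.######.###.#
####...###....###.###
count of #: 13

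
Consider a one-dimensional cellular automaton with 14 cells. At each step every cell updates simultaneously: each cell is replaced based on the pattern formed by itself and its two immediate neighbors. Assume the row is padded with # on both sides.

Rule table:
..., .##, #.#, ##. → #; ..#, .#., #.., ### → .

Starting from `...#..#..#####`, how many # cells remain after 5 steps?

.#.......#....
#..#####...##.
#..#...#.#.###
#....#..#.##..
#.##.....###..
count of #: 6

6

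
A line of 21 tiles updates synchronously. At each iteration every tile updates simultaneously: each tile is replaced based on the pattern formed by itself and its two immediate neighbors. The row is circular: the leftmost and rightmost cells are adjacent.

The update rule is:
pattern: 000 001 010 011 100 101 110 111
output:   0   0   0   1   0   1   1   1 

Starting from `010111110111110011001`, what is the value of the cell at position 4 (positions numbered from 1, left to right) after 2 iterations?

iteration 1: 101111111111110011000
iteration 2: 011111111111110011000
position 4 holds 1

1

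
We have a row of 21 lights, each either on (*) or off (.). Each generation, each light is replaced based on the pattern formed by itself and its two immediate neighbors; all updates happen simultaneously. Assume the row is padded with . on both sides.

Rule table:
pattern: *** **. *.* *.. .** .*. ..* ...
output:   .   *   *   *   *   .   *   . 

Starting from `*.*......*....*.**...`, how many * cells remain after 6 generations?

.*.*....*.*..*.****..
*.*.*..*.*.**.**..**.
.*.*.**.*.***********
*.*.****.**.........*
.*.**..*****.......*.
*.******...**.....*.*
count of *: 11

11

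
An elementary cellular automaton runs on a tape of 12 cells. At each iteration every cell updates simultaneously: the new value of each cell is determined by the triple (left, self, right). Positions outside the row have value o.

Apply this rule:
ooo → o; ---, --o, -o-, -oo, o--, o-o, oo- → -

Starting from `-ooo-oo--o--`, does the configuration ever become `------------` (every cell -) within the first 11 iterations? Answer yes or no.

--o---------
------------
all cells are - at iteration 2

yes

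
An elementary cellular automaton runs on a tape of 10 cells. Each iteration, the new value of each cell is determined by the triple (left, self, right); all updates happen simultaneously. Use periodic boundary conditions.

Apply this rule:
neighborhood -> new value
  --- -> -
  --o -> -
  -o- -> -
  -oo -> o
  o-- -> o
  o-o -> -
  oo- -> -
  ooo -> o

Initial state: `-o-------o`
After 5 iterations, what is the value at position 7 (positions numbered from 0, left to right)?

-

--o-------
---o------
----o-----
-----o----
------o---
position 7 holds -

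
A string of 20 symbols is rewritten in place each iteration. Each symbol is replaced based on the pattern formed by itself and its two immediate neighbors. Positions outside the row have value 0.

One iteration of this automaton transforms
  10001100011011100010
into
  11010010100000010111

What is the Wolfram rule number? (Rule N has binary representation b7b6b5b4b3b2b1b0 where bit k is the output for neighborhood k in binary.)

position 13: 111 → 0  (bit 7 = 0)
position 5: 110 → 0  (bit 6 = 0)
position 11: 101 → 0  (bit 5 = 0)
position 1: 100 → 1  (bit 4 = 1)
position 4: 011 → 0  (bit 3 = 0)
position 0: 010 → 1  (bit 2 = 1)
position 3: 001 → 1  (bit 1 = 1)
position 2: 000 → 0  (bit 0 = 0)
bits b7..b0 = 00010110 = 22

22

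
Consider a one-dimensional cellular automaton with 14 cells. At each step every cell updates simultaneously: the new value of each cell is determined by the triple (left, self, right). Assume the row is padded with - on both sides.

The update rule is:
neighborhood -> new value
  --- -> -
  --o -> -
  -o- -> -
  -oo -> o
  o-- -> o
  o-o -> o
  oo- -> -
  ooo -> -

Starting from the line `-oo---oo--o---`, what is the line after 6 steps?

------o-o--o-o

step 1: -o-o--o-o--o--
step 2: --o-o--o-o--o-
step 3: ---o-o--o-o--o
step 4: ----o-o--o-o--
step 5: -----o-o--o-o-
step 6: ------o-o--o-o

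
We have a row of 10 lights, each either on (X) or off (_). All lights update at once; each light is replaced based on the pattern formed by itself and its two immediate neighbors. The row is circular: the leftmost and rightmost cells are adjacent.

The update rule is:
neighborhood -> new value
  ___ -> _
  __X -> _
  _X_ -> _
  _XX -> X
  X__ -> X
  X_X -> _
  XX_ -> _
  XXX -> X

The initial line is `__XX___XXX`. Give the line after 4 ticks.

_________X

X_X_X__XX_
_____X_X__
________X_
_________X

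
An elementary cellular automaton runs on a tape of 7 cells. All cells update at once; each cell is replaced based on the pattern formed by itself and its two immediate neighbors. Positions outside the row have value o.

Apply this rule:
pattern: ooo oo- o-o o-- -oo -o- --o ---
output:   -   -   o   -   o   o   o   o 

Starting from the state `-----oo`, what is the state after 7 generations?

-ooo--o

-ooooo-
oo----o
---oooo
-ooo---
oo---oo
---ooo-
-ooo--o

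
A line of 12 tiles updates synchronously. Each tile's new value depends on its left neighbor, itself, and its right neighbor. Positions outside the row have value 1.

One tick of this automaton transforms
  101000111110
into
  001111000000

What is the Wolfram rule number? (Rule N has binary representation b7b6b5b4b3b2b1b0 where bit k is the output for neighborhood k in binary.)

position 7: 111 → 0  (bit 7 = 0)
position 0: 110 → 0  (bit 6 = 0)
position 1: 101 → 0  (bit 5 = 0)
position 3: 100 → 1  (bit 4 = 1)
position 6: 011 → 0  (bit 3 = 0)
position 2: 010 → 1  (bit 2 = 1)
position 5: 001 → 1  (bit 1 = 1)
position 4: 000 → 1  (bit 0 = 1)
bits b7..b0 = 00010111 = 23

23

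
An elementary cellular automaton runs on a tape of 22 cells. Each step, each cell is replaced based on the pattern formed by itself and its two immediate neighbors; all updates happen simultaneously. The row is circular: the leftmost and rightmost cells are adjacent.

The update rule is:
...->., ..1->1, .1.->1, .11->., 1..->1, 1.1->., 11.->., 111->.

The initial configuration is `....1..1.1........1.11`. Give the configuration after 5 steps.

step 1: 1..11111.11......11...
step 2: 111........1....1..1.1
step 3: ...1......111..11111..
step 4: ..111....1...11.....1.
step 5: .1...1..111.1..1...111

.1...1..111.1..1...111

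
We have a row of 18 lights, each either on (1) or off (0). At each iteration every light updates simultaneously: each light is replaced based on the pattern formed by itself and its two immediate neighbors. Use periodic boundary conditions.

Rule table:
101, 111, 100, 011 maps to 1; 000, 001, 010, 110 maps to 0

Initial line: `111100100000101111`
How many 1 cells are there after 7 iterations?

10

111010010000011111
110101001000011111
101010100100011111
010101010010011111
101010101001011110
010101010100111101
101010101010111010
count of 1: 10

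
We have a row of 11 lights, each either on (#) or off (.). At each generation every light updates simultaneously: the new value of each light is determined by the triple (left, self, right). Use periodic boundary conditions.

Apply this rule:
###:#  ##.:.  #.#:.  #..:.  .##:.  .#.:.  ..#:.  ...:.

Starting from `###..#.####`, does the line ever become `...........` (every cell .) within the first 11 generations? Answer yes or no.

##......###
#........##
..........#
...........
all cells are . at generation 4

yes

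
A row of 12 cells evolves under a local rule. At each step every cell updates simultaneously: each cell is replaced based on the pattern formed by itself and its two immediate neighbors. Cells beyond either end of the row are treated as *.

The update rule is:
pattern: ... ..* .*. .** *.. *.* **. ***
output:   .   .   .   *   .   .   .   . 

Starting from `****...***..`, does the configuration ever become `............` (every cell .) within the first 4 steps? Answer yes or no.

yes

.......*....
............
all cells are . at step 2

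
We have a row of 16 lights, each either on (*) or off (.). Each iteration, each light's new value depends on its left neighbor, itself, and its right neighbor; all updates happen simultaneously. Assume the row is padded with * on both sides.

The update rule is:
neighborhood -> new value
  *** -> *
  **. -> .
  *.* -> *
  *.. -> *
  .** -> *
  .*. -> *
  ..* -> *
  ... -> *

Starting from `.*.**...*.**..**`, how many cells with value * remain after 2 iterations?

iteration 1: ****.******.****
iteration 2: ***.******.*****
count of *: 14

14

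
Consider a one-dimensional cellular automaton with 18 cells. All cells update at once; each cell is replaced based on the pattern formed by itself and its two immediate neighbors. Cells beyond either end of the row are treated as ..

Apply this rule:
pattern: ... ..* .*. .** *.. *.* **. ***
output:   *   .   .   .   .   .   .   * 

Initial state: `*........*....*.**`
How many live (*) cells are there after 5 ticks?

..******...**.....
*..****..*....****
....**.....**..**.
***....***........
.*..**..*..*******
count of *: 11

11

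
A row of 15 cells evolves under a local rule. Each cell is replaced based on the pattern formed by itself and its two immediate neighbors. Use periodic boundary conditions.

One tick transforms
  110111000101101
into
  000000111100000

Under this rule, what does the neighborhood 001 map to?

At position 8 the neighborhood is 001; the next row has 1 there.

1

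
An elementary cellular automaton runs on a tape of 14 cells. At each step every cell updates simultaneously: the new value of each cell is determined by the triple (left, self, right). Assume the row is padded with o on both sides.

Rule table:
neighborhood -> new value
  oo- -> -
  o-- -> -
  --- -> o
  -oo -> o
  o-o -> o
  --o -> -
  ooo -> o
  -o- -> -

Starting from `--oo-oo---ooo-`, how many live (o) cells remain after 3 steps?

--o-oo--o-oo-o
---oo----oo-oo
-o-o--oo-o-ooo
count of o: 8

8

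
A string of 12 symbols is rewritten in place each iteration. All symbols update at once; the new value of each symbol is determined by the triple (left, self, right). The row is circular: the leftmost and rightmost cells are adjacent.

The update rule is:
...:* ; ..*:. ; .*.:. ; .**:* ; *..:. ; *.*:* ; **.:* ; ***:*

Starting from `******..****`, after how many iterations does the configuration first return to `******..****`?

******..****

1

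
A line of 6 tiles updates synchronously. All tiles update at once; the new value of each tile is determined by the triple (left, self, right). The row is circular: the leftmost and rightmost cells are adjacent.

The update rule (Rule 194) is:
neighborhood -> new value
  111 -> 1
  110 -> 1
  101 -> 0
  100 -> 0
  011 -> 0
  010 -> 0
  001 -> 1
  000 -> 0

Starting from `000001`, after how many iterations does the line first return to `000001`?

6

000010
000100
001000
010000
100000
000001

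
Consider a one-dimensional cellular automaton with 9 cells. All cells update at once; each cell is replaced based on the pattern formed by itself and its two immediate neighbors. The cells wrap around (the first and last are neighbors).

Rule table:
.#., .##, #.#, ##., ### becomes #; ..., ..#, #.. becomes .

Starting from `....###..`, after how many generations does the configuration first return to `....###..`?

....###..

1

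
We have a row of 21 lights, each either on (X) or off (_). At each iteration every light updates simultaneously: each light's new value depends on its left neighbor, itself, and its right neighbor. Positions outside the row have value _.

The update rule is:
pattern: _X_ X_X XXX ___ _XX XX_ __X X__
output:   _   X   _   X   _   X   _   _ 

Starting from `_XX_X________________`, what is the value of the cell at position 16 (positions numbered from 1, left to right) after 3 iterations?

X

iteration 1: __XX__XXXXXXXXXXXXXXX
iteration 2: X__X________________X
iteration 3: _____XXXXXXXXXXXXXX__
position 16 holds X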